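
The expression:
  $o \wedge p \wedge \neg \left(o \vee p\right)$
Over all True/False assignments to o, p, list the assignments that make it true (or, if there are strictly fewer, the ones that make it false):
is never true.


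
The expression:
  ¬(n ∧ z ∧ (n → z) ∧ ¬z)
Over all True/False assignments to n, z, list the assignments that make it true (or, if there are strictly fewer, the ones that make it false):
is always true.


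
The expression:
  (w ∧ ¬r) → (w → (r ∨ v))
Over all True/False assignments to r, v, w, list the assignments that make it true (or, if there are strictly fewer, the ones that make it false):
is false only for:
  r=False, v=False, w=True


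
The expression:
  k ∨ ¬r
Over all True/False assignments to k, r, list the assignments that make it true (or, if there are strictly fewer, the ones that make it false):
is false only for:
  k=False, r=True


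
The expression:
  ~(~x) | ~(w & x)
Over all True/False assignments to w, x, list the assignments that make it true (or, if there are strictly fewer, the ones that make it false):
is always true.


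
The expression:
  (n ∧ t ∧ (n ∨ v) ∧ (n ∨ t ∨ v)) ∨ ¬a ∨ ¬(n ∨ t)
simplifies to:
(n ∧ t) ∨ (¬n ∧ ¬t) ∨ ¬a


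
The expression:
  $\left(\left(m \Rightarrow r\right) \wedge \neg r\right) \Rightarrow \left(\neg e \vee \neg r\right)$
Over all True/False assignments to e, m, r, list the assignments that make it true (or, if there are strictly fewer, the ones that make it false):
is always true.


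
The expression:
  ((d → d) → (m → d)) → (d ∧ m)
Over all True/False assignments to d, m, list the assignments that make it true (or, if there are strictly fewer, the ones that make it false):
is true only for:
  d=False, m=True;
  d=True, m=True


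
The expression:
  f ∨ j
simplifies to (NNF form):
f ∨ j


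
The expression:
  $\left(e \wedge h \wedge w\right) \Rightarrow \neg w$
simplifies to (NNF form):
$\neg e \vee \neg h \vee \neg w$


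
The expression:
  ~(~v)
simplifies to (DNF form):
v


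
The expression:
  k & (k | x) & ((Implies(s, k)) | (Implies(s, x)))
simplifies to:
k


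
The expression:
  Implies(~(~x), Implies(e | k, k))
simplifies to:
k | ~e | ~x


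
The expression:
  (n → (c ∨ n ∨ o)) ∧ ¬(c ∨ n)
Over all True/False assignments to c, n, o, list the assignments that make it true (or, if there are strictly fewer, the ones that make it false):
is true only for:
  c=False, n=False, o=False;
  c=False, n=False, o=True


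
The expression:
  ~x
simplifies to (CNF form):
~x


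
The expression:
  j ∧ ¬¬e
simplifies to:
e ∧ j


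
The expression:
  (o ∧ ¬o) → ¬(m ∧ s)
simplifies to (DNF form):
True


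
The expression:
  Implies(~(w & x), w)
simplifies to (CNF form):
w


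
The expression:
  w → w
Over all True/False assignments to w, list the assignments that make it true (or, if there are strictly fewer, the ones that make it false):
is always true.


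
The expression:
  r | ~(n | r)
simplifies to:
r | ~n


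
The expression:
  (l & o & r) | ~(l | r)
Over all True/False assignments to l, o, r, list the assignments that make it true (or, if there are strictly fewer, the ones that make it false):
is true only for:
  l=False, o=False, r=False;
  l=False, o=True, r=False;
  l=True, o=True, r=True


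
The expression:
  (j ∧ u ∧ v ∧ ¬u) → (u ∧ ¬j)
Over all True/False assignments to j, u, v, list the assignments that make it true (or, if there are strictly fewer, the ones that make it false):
is always true.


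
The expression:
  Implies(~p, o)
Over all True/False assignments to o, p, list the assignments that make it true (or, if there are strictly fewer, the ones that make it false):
is false only for:
  o=False, p=False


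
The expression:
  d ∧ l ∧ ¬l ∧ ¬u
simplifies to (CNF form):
False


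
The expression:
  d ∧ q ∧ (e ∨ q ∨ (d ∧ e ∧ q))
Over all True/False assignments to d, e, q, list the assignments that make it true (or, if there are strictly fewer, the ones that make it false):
is true only for:
  d=True, e=False, q=True;
  d=True, e=True, q=True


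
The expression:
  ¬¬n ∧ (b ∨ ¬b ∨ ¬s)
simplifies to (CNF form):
n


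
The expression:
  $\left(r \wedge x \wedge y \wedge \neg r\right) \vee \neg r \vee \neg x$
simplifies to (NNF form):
$\neg r \vee \neg x$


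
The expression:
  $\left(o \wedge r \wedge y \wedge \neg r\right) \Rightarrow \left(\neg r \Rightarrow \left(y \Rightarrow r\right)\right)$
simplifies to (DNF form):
$\text{True}$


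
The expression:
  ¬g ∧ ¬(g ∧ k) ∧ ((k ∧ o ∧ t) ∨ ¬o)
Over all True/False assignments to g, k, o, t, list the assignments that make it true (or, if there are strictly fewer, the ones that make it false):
is true only for:
  g=False, k=False, o=False, t=False;
  g=False, k=False, o=False, t=True;
  g=False, k=True, o=False, t=False;
  g=False, k=True, o=False, t=True;
  g=False, k=True, o=True, t=True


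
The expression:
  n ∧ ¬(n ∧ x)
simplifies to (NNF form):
n ∧ ¬x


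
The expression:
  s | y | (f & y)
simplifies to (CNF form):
s | y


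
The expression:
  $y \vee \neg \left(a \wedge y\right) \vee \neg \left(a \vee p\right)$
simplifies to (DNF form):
$\text{True}$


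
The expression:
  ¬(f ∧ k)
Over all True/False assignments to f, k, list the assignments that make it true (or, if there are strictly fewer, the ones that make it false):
is false only for:
  f=True, k=True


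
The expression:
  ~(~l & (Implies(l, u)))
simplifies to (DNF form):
l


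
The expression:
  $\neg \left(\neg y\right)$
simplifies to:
$y$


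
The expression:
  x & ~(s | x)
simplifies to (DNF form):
False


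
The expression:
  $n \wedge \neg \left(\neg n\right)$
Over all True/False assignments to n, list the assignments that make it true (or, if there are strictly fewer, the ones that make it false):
is true only for:
  n=True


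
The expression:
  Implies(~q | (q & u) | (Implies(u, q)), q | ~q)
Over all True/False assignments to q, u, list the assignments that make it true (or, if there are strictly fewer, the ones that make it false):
is always true.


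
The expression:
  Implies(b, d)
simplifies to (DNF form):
d | ~b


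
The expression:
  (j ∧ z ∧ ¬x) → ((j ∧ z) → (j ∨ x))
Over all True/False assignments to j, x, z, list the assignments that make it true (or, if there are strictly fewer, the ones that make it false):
is always true.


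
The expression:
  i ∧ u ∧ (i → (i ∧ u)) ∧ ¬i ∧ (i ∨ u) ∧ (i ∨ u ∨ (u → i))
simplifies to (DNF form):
False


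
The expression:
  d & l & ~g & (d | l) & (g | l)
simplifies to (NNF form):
d & l & ~g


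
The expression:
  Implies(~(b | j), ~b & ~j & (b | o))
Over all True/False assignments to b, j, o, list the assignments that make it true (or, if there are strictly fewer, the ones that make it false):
is false only for:
  b=False, j=False, o=False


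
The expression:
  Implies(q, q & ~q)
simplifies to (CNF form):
~q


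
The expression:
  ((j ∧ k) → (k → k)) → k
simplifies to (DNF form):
k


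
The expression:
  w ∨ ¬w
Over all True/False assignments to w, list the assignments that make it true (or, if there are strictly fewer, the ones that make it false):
is always true.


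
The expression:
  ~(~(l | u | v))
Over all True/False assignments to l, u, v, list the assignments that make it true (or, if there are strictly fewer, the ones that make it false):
is false only for:
  l=False, u=False, v=False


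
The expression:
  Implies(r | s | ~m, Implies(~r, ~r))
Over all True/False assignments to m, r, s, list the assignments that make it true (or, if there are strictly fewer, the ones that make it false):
is always true.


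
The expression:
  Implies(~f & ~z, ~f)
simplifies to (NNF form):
True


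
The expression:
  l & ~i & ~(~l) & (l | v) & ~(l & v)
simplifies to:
l & ~i & ~v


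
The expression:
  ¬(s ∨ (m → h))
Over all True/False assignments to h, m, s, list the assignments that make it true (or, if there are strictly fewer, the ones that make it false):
is true only for:
  h=False, m=True, s=False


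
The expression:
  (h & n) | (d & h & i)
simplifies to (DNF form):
(h & n) | (d & h & i)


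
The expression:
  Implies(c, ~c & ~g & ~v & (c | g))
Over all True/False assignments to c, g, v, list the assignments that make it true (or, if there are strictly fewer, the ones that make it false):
is true only for:
  c=False, g=False, v=False;
  c=False, g=False, v=True;
  c=False, g=True, v=False;
  c=False, g=True, v=True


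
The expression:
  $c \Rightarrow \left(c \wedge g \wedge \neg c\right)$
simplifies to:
$\neg c$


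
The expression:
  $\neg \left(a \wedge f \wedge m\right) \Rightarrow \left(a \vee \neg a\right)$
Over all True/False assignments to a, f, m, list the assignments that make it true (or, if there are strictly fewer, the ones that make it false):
is always true.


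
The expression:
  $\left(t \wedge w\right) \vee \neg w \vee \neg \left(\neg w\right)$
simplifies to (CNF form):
$\text{True}$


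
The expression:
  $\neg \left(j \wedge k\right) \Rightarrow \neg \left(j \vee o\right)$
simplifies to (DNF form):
$\left(j \wedge k\right) \vee \left(\neg j \wedge \neg o\right)$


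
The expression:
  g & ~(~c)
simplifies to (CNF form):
c & g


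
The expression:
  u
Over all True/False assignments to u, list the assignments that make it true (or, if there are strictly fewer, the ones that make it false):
is true only for:
  u=True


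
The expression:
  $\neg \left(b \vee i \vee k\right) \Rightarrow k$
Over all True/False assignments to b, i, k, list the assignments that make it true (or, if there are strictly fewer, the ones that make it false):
is false only for:
  b=False, i=False, k=False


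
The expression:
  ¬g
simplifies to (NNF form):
¬g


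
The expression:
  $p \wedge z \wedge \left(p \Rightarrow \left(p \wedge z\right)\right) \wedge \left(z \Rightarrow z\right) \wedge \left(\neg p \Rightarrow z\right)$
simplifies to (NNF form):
$p \wedge z$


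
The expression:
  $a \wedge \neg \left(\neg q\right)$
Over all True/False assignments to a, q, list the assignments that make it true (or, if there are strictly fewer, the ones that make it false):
is true only for:
  a=True, q=True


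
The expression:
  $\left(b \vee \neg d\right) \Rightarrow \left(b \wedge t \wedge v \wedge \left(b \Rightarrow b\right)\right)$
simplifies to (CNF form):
$\left(b \vee d\right) \wedge \left(t \vee \neg b\right) \wedge \left(v \vee \neg b\right)$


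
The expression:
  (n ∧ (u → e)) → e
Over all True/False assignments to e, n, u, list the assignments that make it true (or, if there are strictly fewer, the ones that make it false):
is false only for:
  e=False, n=True, u=False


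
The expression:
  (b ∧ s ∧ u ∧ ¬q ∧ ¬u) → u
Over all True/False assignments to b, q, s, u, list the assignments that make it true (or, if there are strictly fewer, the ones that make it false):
is always true.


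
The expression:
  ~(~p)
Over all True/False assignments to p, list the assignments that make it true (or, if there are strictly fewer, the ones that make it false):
is true only for:
  p=True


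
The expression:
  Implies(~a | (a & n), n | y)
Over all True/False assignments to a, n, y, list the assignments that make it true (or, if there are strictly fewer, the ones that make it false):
is false only for:
  a=False, n=False, y=False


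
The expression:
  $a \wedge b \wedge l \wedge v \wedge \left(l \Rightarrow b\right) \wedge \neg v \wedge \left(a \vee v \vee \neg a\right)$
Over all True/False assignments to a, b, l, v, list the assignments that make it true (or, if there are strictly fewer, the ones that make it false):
is never true.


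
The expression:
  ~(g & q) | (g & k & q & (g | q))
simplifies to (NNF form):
k | ~g | ~q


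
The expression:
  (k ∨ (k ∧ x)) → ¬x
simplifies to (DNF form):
¬k ∨ ¬x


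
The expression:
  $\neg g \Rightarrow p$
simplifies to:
$g \vee p$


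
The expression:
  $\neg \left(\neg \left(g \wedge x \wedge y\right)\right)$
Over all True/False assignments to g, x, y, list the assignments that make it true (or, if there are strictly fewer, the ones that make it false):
is true only for:
  g=True, x=True, y=True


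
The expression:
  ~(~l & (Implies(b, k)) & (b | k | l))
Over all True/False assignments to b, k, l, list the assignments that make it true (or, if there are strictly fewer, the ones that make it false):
is false only for:
  b=False, k=True, l=False;
  b=True, k=True, l=False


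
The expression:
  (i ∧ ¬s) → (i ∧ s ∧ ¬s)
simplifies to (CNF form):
s ∨ ¬i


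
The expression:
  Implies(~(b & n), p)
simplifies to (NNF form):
p | (b & n)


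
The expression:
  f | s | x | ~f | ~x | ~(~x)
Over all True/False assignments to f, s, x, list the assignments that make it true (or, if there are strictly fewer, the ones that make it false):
is always true.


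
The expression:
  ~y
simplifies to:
~y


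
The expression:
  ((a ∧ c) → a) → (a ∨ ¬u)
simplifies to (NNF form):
a ∨ ¬u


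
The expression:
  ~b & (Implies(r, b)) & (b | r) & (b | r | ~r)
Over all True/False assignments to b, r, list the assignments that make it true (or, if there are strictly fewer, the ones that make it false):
is never true.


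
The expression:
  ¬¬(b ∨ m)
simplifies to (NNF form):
b ∨ m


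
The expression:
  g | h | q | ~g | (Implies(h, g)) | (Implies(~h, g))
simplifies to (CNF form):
True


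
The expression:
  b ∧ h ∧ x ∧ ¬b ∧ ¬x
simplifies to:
False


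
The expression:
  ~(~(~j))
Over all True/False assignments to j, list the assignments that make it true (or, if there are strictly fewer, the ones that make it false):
is true only for:
  j=False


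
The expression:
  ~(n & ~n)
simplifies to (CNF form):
True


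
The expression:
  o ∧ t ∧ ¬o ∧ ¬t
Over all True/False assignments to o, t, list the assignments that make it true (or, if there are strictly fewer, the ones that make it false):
is never true.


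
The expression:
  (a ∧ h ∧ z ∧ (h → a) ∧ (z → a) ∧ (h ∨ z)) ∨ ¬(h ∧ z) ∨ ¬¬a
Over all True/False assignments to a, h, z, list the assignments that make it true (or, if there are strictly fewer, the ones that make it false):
is false only for:
  a=False, h=True, z=True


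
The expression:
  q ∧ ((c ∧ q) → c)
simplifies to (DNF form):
q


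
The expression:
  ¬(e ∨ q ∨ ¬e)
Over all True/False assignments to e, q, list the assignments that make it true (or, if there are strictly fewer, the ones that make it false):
is never true.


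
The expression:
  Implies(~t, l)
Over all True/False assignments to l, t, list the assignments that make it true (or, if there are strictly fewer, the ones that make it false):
is false only for:
  l=False, t=False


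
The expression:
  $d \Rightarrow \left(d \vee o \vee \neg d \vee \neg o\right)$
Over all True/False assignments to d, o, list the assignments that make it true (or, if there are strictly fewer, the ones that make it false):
is always true.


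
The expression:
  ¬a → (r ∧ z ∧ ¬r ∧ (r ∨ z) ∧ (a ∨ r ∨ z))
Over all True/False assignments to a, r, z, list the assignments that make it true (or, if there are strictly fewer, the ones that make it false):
is true only for:
  a=True, r=False, z=False;
  a=True, r=False, z=True;
  a=True, r=True, z=False;
  a=True, r=True, z=True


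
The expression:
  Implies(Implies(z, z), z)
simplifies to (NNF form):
z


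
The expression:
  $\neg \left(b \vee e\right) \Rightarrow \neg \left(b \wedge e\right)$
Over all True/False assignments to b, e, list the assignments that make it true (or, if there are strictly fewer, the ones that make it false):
is always true.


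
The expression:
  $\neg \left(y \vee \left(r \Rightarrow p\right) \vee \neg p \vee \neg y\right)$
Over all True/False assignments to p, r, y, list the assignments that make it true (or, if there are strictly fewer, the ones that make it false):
is never true.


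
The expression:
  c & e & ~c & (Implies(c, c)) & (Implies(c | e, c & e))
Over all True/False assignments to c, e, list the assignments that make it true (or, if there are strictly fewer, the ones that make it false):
is never true.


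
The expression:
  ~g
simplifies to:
~g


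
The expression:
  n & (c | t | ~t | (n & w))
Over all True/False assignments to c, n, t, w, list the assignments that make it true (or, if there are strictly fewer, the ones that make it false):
is true only for:
  c=False, n=True, t=False, w=False;
  c=False, n=True, t=False, w=True;
  c=False, n=True, t=True, w=False;
  c=False, n=True, t=True, w=True;
  c=True, n=True, t=False, w=False;
  c=True, n=True, t=False, w=True;
  c=True, n=True, t=True, w=False;
  c=True, n=True, t=True, w=True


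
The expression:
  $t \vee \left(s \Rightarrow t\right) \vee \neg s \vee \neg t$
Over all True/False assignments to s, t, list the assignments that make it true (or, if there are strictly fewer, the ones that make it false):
is always true.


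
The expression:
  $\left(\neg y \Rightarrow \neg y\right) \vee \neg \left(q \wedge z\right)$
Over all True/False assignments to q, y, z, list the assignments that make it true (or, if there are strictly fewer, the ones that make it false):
is always true.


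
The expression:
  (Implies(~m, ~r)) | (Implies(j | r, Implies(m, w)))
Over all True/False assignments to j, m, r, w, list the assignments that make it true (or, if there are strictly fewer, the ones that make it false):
is always true.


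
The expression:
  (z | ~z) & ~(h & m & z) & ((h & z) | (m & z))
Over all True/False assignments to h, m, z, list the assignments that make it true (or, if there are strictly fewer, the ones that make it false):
is true only for:
  h=False, m=True, z=True;
  h=True, m=False, z=True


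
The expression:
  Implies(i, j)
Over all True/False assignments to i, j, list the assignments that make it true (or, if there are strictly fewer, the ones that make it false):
is false only for:
  i=True, j=False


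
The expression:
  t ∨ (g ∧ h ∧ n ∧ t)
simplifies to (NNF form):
t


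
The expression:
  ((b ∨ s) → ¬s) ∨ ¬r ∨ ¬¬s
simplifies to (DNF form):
True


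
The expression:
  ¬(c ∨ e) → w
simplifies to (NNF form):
c ∨ e ∨ w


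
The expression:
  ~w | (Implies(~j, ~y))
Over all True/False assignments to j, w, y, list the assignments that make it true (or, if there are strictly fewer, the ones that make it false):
is false only for:
  j=False, w=True, y=True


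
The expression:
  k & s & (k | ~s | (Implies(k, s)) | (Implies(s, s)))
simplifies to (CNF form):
k & s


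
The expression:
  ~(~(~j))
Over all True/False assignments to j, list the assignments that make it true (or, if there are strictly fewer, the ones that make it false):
is true only for:
  j=False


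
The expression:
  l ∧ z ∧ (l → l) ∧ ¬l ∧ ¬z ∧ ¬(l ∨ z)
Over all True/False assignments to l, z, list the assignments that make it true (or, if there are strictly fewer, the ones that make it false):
is never true.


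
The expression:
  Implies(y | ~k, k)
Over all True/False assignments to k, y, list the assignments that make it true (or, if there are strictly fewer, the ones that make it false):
is true only for:
  k=True, y=False;
  k=True, y=True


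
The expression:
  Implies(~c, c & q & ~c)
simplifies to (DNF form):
c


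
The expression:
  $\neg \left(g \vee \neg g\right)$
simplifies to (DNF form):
$\text{False}$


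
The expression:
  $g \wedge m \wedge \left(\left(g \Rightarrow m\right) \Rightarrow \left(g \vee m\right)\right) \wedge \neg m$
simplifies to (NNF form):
$\text{False}$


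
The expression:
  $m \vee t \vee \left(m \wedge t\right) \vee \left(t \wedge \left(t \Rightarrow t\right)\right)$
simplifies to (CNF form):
$m \vee t$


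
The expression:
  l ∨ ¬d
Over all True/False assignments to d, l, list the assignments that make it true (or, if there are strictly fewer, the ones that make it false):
is false only for:
  d=True, l=False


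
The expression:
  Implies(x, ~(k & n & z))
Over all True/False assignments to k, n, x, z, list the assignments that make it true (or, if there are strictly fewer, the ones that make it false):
is false only for:
  k=True, n=True, x=True, z=True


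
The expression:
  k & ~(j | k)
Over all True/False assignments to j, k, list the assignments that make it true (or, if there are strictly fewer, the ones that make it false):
is never true.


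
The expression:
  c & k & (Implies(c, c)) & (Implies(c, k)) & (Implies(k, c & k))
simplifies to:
c & k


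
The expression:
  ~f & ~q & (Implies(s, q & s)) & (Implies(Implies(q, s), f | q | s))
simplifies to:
False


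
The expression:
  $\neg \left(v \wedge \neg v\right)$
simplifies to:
$\text{True}$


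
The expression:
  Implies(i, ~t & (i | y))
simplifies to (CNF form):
~i | ~t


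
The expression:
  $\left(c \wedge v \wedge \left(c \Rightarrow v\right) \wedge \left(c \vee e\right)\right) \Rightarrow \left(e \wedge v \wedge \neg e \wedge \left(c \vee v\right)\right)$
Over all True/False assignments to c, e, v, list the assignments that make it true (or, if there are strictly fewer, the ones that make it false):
is false only for:
  c=True, e=False, v=True;
  c=True, e=True, v=True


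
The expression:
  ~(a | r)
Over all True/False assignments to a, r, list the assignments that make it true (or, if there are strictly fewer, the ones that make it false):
is true only for:
  a=False, r=False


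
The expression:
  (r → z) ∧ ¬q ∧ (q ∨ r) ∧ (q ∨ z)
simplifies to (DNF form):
r ∧ z ∧ ¬q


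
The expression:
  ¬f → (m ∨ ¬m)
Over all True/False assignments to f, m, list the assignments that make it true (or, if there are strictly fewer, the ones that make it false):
is always true.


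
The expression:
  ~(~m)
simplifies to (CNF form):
m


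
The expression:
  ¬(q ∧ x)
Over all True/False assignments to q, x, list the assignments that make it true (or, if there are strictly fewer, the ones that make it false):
is false only for:
  q=True, x=True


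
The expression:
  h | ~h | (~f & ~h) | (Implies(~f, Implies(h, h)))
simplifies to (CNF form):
True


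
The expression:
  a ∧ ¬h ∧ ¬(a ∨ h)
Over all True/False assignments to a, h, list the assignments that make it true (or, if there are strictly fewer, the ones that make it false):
is never true.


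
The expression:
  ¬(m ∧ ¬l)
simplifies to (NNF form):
l ∨ ¬m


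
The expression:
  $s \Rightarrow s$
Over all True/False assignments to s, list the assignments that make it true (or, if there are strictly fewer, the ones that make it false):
is always true.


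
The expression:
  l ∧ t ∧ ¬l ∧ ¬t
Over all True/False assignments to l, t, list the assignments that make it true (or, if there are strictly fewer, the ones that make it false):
is never true.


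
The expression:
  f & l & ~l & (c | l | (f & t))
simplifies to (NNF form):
False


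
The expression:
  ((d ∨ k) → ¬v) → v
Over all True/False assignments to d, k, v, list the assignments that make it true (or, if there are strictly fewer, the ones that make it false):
is true only for:
  d=False, k=False, v=True;
  d=False, k=True, v=True;
  d=True, k=False, v=True;
  d=True, k=True, v=True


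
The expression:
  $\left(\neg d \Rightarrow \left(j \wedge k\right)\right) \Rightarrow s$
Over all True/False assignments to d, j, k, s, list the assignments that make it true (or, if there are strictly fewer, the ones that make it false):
is false only for:
  d=False, j=True, k=True, s=False;
  d=True, j=False, k=False, s=False;
  d=True, j=False, k=True, s=False;
  d=True, j=True, k=False, s=False;
  d=True, j=True, k=True, s=False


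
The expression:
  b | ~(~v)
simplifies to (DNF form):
b | v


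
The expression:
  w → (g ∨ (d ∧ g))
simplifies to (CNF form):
g ∨ ¬w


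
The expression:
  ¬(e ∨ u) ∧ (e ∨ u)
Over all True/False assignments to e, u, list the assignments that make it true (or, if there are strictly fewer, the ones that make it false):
is never true.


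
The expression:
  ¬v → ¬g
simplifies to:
v ∨ ¬g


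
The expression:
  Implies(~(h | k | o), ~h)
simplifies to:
True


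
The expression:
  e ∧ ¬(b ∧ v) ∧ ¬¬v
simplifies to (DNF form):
e ∧ v ∧ ¬b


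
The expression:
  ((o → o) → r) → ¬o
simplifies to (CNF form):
¬o ∨ ¬r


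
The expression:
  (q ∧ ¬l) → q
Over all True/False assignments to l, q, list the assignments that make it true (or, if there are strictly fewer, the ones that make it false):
is always true.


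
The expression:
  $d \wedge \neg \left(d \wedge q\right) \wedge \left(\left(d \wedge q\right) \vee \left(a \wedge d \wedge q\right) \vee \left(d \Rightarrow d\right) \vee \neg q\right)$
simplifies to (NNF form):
$d \wedge \neg q$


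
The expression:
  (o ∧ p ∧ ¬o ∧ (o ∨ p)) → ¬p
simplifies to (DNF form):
True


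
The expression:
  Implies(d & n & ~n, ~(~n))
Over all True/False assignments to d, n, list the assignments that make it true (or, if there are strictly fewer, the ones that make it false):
is always true.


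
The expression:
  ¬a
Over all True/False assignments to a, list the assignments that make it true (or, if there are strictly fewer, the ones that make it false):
is true only for:
  a=False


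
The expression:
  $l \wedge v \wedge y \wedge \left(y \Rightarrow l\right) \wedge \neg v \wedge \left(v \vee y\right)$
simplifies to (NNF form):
$\text{False}$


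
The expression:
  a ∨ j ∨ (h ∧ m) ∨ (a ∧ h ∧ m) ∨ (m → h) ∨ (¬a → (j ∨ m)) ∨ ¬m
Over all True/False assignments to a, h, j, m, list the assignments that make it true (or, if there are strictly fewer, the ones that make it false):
is always true.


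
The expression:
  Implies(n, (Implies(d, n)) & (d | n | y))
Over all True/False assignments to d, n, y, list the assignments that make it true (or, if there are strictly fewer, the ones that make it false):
is always true.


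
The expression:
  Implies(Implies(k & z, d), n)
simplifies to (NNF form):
n | (k & z & ~d)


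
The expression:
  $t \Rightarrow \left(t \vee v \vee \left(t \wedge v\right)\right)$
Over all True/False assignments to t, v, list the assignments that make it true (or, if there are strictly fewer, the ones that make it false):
is always true.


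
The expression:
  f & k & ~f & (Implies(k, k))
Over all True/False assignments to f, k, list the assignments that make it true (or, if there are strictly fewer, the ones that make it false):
is never true.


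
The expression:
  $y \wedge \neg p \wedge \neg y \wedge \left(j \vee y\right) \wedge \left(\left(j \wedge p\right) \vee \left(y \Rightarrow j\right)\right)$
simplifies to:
$\text{False}$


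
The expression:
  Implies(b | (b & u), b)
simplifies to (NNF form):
True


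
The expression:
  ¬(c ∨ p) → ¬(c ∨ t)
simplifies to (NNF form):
c ∨ p ∨ ¬t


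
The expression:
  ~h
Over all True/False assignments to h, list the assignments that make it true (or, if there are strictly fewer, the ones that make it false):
is true only for:
  h=False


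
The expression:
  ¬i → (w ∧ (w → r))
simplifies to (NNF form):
i ∨ (r ∧ w)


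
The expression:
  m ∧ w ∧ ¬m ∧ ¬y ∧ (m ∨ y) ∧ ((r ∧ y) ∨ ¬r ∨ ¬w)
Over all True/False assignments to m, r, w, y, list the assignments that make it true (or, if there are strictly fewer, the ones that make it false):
is never true.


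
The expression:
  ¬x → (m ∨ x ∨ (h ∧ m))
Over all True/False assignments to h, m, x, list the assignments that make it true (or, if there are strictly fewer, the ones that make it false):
is false only for:
  h=False, m=False, x=False;
  h=True, m=False, x=False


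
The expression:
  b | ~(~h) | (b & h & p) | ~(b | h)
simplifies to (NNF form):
True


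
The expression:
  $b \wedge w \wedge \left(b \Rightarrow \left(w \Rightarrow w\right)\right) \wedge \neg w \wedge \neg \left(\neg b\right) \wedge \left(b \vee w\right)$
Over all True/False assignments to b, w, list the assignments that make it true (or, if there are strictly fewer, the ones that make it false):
is never true.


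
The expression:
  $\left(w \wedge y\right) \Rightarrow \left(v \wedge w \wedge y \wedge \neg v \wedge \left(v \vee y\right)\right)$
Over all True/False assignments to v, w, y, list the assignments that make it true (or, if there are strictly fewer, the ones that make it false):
is false only for:
  v=False, w=True, y=True;
  v=True, w=True, y=True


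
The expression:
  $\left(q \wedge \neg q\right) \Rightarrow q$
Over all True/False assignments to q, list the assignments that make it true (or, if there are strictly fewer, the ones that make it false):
is always true.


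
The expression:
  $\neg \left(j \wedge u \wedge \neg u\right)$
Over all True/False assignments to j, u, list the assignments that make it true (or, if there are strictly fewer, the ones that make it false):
is always true.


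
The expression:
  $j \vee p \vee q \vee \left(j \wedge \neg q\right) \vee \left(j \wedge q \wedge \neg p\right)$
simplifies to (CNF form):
$j \vee p \vee q$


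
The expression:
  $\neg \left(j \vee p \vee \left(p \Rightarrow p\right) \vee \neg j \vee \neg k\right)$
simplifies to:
$\text{False}$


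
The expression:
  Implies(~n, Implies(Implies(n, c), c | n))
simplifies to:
c | n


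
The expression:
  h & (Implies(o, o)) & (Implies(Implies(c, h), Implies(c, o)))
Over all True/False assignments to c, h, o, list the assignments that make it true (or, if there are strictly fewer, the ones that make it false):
is true only for:
  c=False, h=True, o=False;
  c=False, h=True, o=True;
  c=True, h=True, o=True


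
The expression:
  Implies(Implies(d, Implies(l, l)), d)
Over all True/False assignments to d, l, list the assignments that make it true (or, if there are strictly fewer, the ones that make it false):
is true only for:
  d=True, l=False;
  d=True, l=True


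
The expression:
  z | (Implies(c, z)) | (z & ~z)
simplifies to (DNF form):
z | ~c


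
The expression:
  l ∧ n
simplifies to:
l ∧ n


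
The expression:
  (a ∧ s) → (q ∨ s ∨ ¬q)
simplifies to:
True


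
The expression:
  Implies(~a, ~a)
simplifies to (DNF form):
True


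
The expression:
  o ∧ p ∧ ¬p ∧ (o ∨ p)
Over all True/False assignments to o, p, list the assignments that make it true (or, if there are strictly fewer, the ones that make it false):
is never true.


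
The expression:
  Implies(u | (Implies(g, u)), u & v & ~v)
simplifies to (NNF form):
g & ~u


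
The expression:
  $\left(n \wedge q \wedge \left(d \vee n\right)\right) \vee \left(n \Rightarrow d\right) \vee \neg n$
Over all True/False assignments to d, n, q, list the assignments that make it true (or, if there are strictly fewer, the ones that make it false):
is false only for:
  d=False, n=True, q=False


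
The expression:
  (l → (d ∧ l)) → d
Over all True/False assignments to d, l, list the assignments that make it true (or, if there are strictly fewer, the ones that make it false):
is false only for:
  d=False, l=False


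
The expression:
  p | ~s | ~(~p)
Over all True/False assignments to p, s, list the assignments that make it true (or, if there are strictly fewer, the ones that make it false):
is false only for:
  p=False, s=True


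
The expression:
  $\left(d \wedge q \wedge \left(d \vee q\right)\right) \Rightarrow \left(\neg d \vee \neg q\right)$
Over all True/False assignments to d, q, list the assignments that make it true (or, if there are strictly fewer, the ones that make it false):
is false only for:
  d=True, q=True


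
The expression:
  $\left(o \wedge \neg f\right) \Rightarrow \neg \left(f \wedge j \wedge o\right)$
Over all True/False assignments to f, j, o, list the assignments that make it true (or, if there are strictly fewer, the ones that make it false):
is always true.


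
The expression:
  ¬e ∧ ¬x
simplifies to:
¬e ∧ ¬x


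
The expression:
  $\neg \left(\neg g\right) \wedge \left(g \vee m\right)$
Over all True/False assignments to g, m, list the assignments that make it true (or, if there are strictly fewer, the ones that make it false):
is true only for:
  g=True, m=False;
  g=True, m=True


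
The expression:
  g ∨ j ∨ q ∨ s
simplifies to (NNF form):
g ∨ j ∨ q ∨ s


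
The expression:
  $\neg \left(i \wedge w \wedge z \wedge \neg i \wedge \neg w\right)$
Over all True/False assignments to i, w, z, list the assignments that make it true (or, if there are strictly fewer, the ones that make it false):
is always true.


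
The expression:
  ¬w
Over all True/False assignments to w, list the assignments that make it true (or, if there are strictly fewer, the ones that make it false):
is true only for:
  w=False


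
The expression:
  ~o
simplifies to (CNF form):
~o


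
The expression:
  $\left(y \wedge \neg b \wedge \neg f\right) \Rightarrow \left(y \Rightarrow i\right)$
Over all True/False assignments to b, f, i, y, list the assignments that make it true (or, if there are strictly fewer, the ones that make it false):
is false only for:
  b=False, f=False, i=False, y=True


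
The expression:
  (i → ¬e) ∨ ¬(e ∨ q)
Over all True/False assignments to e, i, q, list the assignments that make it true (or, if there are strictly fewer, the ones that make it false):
is false only for:
  e=True, i=True, q=False;
  e=True, i=True, q=True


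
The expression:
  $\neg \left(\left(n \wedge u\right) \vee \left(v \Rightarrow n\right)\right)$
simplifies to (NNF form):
$v \wedge \neg n$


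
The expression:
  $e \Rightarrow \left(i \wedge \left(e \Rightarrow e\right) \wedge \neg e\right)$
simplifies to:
$\neg e$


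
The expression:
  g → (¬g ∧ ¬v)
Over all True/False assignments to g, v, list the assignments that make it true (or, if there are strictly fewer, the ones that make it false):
is true only for:
  g=False, v=False;
  g=False, v=True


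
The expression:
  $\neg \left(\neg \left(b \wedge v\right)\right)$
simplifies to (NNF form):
$b \wedge v$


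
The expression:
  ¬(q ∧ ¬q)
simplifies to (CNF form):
True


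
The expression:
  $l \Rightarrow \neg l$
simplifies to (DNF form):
$\neg l$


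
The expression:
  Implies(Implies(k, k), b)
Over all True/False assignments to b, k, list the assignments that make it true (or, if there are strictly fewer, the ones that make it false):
is true only for:
  b=True, k=False;
  b=True, k=True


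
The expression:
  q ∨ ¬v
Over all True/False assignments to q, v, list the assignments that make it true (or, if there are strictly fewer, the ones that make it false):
is false only for:
  q=False, v=True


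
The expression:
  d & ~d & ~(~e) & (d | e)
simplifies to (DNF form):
False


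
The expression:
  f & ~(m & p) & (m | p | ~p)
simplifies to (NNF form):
f & (~m | ~p)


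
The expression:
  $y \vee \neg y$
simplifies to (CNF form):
$\text{True}$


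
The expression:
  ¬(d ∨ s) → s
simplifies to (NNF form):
d ∨ s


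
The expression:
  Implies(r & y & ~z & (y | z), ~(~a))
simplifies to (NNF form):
a | z | ~r | ~y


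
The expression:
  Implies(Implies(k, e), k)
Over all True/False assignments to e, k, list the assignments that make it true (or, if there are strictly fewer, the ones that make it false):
is true only for:
  e=False, k=True;
  e=True, k=True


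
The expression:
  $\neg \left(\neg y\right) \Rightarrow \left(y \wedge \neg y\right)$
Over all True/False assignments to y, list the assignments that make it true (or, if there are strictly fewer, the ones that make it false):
is true only for:
  y=False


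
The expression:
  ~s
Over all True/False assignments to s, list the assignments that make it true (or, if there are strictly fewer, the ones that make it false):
is true only for:
  s=False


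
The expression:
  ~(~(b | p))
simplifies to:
b | p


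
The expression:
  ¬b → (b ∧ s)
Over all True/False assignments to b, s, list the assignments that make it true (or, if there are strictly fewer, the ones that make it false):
is true only for:
  b=True, s=False;
  b=True, s=True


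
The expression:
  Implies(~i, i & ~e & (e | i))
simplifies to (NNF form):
i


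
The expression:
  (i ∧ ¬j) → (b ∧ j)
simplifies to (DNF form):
j ∨ ¬i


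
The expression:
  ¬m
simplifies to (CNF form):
¬m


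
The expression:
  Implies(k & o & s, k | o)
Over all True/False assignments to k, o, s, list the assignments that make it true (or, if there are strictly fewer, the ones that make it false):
is always true.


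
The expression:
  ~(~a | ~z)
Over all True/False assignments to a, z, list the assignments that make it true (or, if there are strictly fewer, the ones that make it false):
is true only for:
  a=True, z=True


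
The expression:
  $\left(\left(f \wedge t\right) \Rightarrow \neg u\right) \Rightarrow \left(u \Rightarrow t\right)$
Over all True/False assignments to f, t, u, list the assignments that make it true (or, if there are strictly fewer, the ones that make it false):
is false only for:
  f=False, t=False, u=True;
  f=True, t=False, u=True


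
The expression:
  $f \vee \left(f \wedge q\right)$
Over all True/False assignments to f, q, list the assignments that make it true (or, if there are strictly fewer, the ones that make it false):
is true only for:
  f=True, q=False;
  f=True, q=True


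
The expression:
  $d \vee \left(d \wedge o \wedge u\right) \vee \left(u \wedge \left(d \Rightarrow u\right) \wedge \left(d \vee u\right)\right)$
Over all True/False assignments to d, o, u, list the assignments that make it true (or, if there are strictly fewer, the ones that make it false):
is false only for:
  d=False, o=False, u=False;
  d=False, o=True, u=False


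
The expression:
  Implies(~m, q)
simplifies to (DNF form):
m | q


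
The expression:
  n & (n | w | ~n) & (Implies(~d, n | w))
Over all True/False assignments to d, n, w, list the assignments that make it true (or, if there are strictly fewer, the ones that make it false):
is true only for:
  d=False, n=True, w=False;
  d=False, n=True, w=True;
  d=True, n=True, w=False;
  d=True, n=True, w=True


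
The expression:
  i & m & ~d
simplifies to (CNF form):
i & m & ~d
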